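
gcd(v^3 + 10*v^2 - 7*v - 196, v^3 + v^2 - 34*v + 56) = v^2 + 3*v - 28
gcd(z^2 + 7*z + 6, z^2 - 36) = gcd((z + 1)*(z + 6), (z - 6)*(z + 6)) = z + 6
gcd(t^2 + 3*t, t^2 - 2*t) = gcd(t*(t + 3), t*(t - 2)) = t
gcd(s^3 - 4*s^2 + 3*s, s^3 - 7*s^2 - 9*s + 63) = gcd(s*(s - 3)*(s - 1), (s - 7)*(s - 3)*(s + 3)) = s - 3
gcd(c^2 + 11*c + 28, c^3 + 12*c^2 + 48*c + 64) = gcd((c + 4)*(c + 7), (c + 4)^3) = c + 4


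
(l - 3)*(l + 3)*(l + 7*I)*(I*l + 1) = I*l^4 - 6*l^3 - 2*I*l^2 + 54*l - 63*I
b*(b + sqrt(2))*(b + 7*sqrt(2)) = b^3 + 8*sqrt(2)*b^2 + 14*b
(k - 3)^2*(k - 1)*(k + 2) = k^4 - 5*k^3 + k^2 + 21*k - 18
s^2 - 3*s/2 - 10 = (s - 4)*(s + 5/2)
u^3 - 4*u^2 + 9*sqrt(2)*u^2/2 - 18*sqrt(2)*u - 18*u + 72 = (u - 4)*(u - 3*sqrt(2)/2)*(u + 6*sqrt(2))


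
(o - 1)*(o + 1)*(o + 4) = o^3 + 4*o^2 - o - 4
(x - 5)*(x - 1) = x^2 - 6*x + 5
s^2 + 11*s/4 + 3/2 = (s + 3/4)*(s + 2)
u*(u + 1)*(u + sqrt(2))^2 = u^4 + u^3 + 2*sqrt(2)*u^3 + 2*u^2 + 2*sqrt(2)*u^2 + 2*u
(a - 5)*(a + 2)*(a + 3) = a^3 - 19*a - 30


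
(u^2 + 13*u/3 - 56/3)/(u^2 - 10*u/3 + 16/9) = 3*(u + 7)/(3*u - 2)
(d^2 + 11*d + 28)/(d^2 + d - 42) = (d + 4)/(d - 6)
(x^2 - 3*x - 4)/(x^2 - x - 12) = (x + 1)/(x + 3)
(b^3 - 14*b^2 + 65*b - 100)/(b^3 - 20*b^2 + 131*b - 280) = (b^2 - 9*b + 20)/(b^2 - 15*b + 56)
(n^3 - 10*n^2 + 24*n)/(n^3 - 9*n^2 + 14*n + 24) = n/(n + 1)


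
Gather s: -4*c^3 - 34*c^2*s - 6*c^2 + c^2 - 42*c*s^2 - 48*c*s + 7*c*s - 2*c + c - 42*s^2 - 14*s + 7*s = -4*c^3 - 5*c^2 - c + s^2*(-42*c - 42) + s*(-34*c^2 - 41*c - 7)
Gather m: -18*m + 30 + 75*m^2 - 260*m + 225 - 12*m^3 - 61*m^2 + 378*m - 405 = -12*m^3 + 14*m^2 + 100*m - 150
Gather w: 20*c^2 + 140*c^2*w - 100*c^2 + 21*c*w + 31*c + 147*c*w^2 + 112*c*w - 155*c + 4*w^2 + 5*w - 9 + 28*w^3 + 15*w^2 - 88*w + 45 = -80*c^2 - 124*c + 28*w^3 + w^2*(147*c + 19) + w*(140*c^2 + 133*c - 83) + 36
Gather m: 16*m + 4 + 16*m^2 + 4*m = 16*m^2 + 20*m + 4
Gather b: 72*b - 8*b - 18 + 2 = 64*b - 16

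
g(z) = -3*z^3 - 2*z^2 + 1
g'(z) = -9*z^2 - 4*z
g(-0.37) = 0.88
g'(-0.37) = 0.25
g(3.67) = -174.23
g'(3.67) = -135.90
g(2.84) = -83.85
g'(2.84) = -83.95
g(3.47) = -148.43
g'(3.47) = -122.25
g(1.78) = -22.26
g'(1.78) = -35.64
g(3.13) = -110.59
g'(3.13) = -100.69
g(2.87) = -86.39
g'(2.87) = -85.61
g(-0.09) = 0.99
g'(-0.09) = 0.29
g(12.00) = -5471.00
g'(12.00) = -1344.00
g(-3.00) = 64.00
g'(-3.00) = -69.00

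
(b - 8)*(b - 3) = b^2 - 11*b + 24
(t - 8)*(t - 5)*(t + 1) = t^3 - 12*t^2 + 27*t + 40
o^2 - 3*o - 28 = (o - 7)*(o + 4)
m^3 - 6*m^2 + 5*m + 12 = (m - 4)*(m - 3)*(m + 1)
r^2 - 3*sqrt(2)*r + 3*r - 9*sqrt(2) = (r + 3)*(r - 3*sqrt(2))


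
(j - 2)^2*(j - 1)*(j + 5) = j^4 - 17*j^2 + 36*j - 20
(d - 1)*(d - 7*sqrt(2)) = d^2 - 7*sqrt(2)*d - d + 7*sqrt(2)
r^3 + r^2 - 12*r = r*(r - 3)*(r + 4)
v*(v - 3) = v^2 - 3*v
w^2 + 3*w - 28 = (w - 4)*(w + 7)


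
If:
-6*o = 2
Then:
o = -1/3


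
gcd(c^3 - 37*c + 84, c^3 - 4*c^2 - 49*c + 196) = c^2 + 3*c - 28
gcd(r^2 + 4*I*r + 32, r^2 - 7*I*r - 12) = r - 4*I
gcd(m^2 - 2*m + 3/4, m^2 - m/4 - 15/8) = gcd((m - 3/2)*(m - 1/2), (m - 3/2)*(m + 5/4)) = m - 3/2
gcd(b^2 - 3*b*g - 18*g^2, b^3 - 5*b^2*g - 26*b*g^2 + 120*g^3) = b - 6*g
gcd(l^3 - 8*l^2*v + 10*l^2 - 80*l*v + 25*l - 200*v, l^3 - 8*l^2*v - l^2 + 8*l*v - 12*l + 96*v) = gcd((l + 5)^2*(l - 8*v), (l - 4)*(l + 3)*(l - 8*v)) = -l + 8*v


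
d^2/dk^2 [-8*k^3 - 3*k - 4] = -48*k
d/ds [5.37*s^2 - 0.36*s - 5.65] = 10.74*s - 0.36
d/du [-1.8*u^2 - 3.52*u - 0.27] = -3.6*u - 3.52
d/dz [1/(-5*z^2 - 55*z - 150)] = (2*z + 11)/(5*(z^2 + 11*z + 30)^2)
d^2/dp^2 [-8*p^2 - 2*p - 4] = -16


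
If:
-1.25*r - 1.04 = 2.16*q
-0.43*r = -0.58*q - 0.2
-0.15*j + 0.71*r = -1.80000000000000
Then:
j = 11.51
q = -0.42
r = -0.10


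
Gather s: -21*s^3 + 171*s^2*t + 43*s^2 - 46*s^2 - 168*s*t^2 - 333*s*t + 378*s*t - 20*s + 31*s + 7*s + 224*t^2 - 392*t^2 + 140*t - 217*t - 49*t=-21*s^3 + s^2*(171*t - 3) + s*(-168*t^2 + 45*t + 18) - 168*t^2 - 126*t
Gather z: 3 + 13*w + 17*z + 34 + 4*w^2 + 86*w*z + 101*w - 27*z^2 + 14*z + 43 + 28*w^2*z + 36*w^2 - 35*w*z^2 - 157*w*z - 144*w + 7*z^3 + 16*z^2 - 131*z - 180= 40*w^2 - 30*w + 7*z^3 + z^2*(-35*w - 11) + z*(28*w^2 - 71*w - 100) - 100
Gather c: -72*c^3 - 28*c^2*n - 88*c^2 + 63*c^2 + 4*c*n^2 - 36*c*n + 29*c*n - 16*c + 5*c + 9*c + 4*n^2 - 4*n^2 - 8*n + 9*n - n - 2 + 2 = -72*c^3 + c^2*(-28*n - 25) + c*(4*n^2 - 7*n - 2)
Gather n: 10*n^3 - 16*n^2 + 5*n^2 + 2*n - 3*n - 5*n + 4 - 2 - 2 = 10*n^3 - 11*n^2 - 6*n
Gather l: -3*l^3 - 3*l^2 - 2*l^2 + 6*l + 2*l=-3*l^3 - 5*l^2 + 8*l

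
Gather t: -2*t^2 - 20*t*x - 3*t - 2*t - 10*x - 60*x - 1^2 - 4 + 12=-2*t^2 + t*(-20*x - 5) - 70*x + 7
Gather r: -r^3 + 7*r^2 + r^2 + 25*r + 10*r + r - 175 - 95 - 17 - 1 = -r^3 + 8*r^2 + 36*r - 288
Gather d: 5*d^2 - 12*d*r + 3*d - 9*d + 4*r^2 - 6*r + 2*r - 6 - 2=5*d^2 + d*(-12*r - 6) + 4*r^2 - 4*r - 8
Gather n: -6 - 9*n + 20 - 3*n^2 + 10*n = -3*n^2 + n + 14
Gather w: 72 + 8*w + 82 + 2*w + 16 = 10*w + 170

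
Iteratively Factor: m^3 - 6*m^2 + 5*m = (m)*(m^2 - 6*m + 5) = m*(m - 5)*(m - 1)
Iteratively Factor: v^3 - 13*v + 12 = (v + 4)*(v^2 - 4*v + 3) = (v - 1)*(v + 4)*(v - 3)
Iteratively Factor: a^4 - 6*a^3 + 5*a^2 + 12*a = (a - 3)*(a^3 - 3*a^2 - 4*a) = (a - 3)*(a + 1)*(a^2 - 4*a) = (a - 4)*(a - 3)*(a + 1)*(a)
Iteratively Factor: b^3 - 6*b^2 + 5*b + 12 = (b - 3)*(b^2 - 3*b - 4) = (b - 3)*(b + 1)*(b - 4)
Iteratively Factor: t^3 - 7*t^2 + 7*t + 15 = (t - 3)*(t^2 - 4*t - 5) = (t - 3)*(t + 1)*(t - 5)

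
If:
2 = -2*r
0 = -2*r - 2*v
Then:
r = -1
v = 1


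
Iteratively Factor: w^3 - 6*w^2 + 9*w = (w - 3)*(w^2 - 3*w) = w*(w - 3)*(w - 3)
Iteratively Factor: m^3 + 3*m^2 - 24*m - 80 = (m + 4)*(m^2 - m - 20) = (m + 4)^2*(m - 5)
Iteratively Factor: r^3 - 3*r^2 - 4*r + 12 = (r + 2)*(r^2 - 5*r + 6) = (r - 3)*(r + 2)*(r - 2)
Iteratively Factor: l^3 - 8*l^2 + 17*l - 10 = (l - 5)*(l^2 - 3*l + 2) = (l - 5)*(l - 2)*(l - 1)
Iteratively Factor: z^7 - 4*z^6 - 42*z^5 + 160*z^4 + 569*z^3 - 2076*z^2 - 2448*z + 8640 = (z + 3)*(z^6 - 7*z^5 - 21*z^4 + 223*z^3 - 100*z^2 - 1776*z + 2880) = (z - 3)*(z + 3)*(z^5 - 4*z^4 - 33*z^3 + 124*z^2 + 272*z - 960) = (z - 3)*(z + 3)*(z + 4)*(z^4 - 8*z^3 - z^2 + 128*z - 240) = (z - 3)*(z + 3)*(z + 4)^2*(z^3 - 12*z^2 + 47*z - 60) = (z - 3)^2*(z + 3)*(z + 4)^2*(z^2 - 9*z + 20) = (z - 4)*(z - 3)^2*(z + 3)*(z + 4)^2*(z - 5)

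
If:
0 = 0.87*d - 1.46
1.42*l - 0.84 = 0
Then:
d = 1.68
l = 0.59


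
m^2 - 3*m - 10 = (m - 5)*(m + 2)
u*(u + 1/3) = u^2 + u/3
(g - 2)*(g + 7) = g^2 + 5*g - 14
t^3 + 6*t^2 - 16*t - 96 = (t - 4)*(t + 4)*(t + 6)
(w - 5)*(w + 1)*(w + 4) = w^3 - 21*w - 20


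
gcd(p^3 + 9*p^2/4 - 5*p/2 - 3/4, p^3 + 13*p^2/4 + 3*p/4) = p^2 + 13*p/4 + 3/4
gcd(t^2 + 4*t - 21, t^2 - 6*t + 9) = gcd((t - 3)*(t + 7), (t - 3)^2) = t - 3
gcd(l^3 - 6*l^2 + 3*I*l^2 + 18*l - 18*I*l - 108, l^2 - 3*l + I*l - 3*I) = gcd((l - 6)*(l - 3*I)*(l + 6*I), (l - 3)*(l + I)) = 1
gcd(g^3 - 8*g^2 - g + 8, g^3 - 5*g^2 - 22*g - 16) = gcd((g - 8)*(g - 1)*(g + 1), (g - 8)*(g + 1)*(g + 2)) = g^2 - 7*g - 8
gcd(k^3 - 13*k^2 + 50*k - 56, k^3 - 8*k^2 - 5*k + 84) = k^2 - 11*k + 28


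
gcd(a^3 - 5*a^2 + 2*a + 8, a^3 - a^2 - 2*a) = a^2 - a - 2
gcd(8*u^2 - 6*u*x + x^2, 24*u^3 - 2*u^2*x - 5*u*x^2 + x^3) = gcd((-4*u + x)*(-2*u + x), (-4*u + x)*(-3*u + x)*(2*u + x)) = -4*u + x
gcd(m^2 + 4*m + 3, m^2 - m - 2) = m + 1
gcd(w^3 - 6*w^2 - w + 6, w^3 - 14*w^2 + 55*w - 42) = w^2 - 7*w + 6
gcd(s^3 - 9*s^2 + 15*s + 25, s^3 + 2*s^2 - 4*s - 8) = 1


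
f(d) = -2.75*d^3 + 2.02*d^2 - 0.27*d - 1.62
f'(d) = -8.25*d^2 + 4.04*d - 0.27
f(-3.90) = 193.28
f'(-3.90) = -141.51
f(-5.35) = 478.75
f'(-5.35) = -258.02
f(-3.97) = 203.36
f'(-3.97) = -146.34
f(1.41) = -5.69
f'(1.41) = -10.98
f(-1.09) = 4.64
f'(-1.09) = -14.48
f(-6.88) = 991.42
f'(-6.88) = -418.57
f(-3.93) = 197.56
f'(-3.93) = -143.57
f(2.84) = -49.09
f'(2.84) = -55.34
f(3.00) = -58.50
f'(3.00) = -62.40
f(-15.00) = 9738.18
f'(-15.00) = -1917.12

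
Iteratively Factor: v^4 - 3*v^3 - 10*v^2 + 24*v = (v)*(v^3 - 3*v^2 - 10*v + 24) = v*(v - 2)*(v^2 - v - 12) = v*(v - 2)*(v + 3)*(v - 4)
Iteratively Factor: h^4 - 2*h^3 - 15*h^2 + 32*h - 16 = (h + 4)*(h^3 - 6*h^2 + 9*h - 4) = (h - 1)*(h + 4)*(h^2 - 5*h + 4) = (h - 4)*(h - 1)*(h + 4)*(h - 1)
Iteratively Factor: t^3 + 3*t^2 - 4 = (t - 1)*(t^2 + 4*t + 4) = (t - 1)*(t + 2)*(t + 2)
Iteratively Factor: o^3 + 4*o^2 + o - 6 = (o + 3)*(o^2 + o - 2) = (o - 1)*(o + 3)*(o + 2)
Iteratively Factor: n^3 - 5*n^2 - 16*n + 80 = (n - 5)*(n^2 - 16) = (n - 5)*(n + 4)*(n - 4)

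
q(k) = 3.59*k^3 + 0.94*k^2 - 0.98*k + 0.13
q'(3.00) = 101.59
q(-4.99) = -417.64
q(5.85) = 745.29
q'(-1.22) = 12.76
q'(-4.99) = 257.81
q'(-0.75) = 3.67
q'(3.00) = 101.59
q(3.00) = 102.58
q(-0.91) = -0.91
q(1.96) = 28.85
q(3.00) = 102.58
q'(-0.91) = 6.23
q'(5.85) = 378.59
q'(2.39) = 65.03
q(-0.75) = -0.12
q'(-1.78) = 29.80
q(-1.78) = -15.39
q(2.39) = 52.17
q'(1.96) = 44.08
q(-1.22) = -3.79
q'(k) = 10.77*k^2 + 1.88*k - 0.98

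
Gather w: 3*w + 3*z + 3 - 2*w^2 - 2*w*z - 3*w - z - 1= -2*w^2 - 2*w*z + 2*z + 2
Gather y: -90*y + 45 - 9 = 36 - 90*y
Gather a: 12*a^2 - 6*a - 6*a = 12*a^2 - 12*a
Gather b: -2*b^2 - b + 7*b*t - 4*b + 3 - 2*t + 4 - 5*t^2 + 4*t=-2*b^2 + b*(7*t - 5) - 5*t^2 + 2*t + 7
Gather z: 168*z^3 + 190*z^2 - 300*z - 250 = 168*z^3 + 190*z^2 - 300*z - 250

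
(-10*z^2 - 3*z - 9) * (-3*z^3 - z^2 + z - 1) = 30*z^5 + 19*z^4 + 20*z^3 + 16*z^2 - 6*z + 9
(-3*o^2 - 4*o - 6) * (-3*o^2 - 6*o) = 9*o^4 + 30*o^3 + 42*o^2 + 36*o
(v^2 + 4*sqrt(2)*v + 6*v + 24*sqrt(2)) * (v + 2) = v^3 + 4*sqrt(2)*v^2 + 8*v^2 + 12*v + 32*sqrt(2)*v + 48*sqrt(2)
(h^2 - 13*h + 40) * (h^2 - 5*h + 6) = h^4 - 18*h^3 + 111*h^2 - 278*h + 240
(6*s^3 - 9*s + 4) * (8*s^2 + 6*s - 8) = 48*s^5 + 36*s^4 - 120*s^3 - 22*s^2 + 96*s - 32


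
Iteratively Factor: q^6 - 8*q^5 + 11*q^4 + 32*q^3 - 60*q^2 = (q - 3)*(q^5 - 5*q^4 - 4*q^3 + 20*q^2) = (q - 5)*(q - 3)*(q^4 - 4*q^2) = q*(q - 5)*(q - 3)*(q^3 - 4*q) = q^2*(q - 5)*(q - 3)*(q^2 - 4) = q^2*(q - 5)*(q - 3)*(q + 2)*(q - 2)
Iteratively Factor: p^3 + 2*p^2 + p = (p)*(p^2 + 2*p + 1) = p*(p + 1)*(p + 1)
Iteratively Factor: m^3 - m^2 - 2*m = (m - 2)*(m^2 + m) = m*(m - 2)*(m + 1)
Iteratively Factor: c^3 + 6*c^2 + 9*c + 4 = (c + 4)*(c^2 + 2*c + 1) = (c + 1)*(c + 4)*(c + 1)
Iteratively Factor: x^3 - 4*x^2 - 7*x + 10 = (x + 2)*(x^2 - 6*x + 5) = (x - 1)*(x + 2)*(x - 5)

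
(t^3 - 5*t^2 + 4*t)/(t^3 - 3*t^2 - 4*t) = (t - 1)/(t + 1)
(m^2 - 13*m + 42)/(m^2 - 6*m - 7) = (m - 6)/(m + 1)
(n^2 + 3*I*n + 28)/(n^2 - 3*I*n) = (n^2 + 3*I*n + 28)/(n*(n - 3*I))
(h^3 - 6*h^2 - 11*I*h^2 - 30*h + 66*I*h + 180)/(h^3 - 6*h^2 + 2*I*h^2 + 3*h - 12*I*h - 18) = (h^2 - 11*I*h - 30)/(h^2 + 2*I*h + 3)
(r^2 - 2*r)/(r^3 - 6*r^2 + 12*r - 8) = r/(r^2 - 4*r + 4)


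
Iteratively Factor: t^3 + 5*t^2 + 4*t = (t + 1)*(t^2 + 4*t) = t*(t + 1)*(t + 4)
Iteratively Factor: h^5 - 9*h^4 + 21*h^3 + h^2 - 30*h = (h - 2)*(h^4 - 7*h^3 + 7*h^2 + 15*h) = (h - 3)*(h - 2)*(h^3 - 4*h^2 - 5*h) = h*(h - 3)*(h - 2)*(h^2 - 4*h - 5) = h*(h - 5)*(h - 3)*(h - 2)*(h + 1)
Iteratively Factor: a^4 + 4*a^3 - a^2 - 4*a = (a + 1)*(a^3 + 3*a^2 - 4*a) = (a + 1)*(a + 4)*(a^2 - a) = a*(a + 1)*(a + 4)*(a - 1)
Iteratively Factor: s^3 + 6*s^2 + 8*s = (s)*(s^2 + 6*s + 8) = s*(s + 2)*(s + 4)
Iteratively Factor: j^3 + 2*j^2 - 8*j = (j - 2)*(j^2 + 4*j) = (j - 2)*(j + 4)*(j)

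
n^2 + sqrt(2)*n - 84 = (n - 6*sqrt(2))*(n + 7*sqrt(2))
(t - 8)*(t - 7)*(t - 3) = t^3 - 18*t^2 + 101*t - 168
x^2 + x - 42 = (x - 6)*(x + 7)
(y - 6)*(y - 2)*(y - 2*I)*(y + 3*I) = y^4 - 8*y^3 + I*y^3 + 18*y^2 - 8*I*y^2 - 48*y + 12*I*y + 72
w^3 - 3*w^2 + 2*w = w*(w - 2)*(w - 1)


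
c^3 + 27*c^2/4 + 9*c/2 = c*(c + 3/4)*(c + 6)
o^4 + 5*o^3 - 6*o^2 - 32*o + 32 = (o - 2)*(o - 1)*(o + 4)^2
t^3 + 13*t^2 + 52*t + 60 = (t + 2)*(t + 5)*(t + 6)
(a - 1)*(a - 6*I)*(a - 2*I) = a^3 - a^2 - 8*I*a^2 - 12*a + 8*I*a + 12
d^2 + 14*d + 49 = (d + 7)^2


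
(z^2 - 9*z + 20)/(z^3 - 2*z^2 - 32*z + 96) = (z - 5)/(z^2 + 2*z - 24)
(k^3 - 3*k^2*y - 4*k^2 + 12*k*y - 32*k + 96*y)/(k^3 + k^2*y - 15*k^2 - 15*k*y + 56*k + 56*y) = (k^2 - 3*k*y + 4*k - 12*y)/(k^2 + k*y - 7*k - 7*y)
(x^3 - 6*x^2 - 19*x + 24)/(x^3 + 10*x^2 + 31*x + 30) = (x^2 - 9*x + 8)/(x^2 + 7*x + 10)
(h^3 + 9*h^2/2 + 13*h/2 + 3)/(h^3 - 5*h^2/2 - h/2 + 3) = (2*h^2 + 7*h + 6)/(2*h^2 - 7*h + 6)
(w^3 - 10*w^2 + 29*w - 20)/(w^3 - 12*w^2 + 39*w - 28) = (w - 5)/(w - 7)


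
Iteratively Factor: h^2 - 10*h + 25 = (h - 5)*(h - 5)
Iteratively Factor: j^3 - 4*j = (j - 2)*(j^2 + 2*j) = j*(j - 2)*(j + 2)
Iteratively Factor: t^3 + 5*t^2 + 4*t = (t + 1)*(t^2 + 4*t) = (t + 1)*(t + 4)*(t)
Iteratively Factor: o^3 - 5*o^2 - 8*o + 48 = (o - 4)*(o^2 - o - 12) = (o - 4)*(o + 3)*(o - 4)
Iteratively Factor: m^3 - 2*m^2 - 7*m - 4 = (m - 4)*(m^2 + 2*m + 1) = (m - 4)*(m + 1)*(m + 1)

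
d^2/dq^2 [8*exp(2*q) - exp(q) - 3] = (32*exp(q) - 1)*exp(q)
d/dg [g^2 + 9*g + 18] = 2*g + 9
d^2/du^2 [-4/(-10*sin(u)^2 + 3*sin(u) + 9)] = 4*(400*sin(u)^4 - 90*sin(u)^3 - 231*sin(u)^2 + 153*sin(u) - 198)/(-10*sin(u)^2 + 3*sin(u) + 9)^3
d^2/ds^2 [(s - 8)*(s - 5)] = 2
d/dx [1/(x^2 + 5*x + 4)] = (-2*x - 5)/(x^2 + 5*x + 4)^2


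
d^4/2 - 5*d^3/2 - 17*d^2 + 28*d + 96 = (d/2 + 1)*(d - 8)*(d - 3)*(d + 4)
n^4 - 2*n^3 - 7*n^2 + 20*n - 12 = (n - 2)^2*(n - 1)*(n + 3)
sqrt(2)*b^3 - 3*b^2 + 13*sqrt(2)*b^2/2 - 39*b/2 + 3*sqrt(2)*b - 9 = (b + 6)*(b - 3*sqrt(2)/2)*(sqrt(2)*b + sqrt(2)/2)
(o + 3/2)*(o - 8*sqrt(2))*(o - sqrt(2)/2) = o^3 - 17*sqrt(2)*o^2/2 + 3*o^2/2 - 51*sqrt(2)*o/4 + 8*o + 12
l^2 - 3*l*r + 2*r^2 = (l - 2*r)*(l - r)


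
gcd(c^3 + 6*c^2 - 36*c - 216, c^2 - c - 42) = c + 6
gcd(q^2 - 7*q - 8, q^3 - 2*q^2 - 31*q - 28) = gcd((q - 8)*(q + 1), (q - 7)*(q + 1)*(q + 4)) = q + 1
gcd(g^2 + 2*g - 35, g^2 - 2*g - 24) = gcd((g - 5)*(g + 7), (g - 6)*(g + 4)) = 1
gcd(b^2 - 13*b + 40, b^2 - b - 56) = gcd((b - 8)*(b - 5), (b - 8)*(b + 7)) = b - 8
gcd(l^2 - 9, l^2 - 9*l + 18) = l - 3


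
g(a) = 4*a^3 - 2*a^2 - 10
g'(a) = 12*a^2 - 4*a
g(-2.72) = -105.29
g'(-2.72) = 99.66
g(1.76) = 5.61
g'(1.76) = 30.13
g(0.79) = -9.28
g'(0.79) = 4.33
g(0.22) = -10.05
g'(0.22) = -0.30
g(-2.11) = -56.48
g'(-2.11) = 61.87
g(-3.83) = -264.07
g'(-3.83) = 191.35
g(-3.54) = -212.51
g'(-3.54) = 164.54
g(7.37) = 1482.63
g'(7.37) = 622.32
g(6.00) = 782.00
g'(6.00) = 408.00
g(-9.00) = -3088.00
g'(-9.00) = 1008.00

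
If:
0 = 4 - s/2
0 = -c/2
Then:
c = 0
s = 8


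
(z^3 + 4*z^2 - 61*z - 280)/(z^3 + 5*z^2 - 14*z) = (z^2 - 3*z - 40)/(z*(z - 2))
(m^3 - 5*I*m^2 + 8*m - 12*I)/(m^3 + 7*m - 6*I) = (m^2 - 4*I*m + 12)/(m^2 + I*m + 6)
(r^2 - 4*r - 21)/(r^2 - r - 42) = (r + 3)/(r + 6)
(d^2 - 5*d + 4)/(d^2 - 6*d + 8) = (d - 1)/(d - 2)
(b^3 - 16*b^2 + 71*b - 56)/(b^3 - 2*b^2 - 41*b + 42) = (b - 8)/(b + 6)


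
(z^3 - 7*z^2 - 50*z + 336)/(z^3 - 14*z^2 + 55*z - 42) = (z^2 - z - 56)/(z^2 - 8*z + 7)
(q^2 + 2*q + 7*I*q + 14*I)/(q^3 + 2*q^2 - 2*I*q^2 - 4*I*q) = (q + 7*I)/(q*(q - 2*I))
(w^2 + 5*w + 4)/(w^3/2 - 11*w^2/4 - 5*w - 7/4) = 4*(w + 4)/(2*w^2 - 13*w - 7)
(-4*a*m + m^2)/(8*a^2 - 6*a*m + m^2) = -m/(2*a - m)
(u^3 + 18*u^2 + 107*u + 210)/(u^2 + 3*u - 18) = (u^2 + 12*u + 35)/(u - 3)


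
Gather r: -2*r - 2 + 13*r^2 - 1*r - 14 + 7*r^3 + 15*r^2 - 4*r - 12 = 7*r^3 + 28*r^2 - 7*r - 28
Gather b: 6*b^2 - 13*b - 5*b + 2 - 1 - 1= 6*b^2 - 18*b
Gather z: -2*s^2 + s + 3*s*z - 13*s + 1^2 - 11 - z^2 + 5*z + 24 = -2*s^2 - 12*s - z^2 + z*(3*s + 5) + 14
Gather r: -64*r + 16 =16 - 64*r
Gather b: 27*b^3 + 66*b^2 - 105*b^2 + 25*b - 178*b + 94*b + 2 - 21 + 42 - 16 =27*b^3 - 39*b^2 - 59*b + 7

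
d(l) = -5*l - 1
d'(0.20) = -5.00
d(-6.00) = 29.00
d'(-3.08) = -5.00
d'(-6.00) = -5.00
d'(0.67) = -5.00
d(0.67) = -4.35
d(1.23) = -7.15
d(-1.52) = 6.60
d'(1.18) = -5.00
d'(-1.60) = -5.00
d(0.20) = -2.00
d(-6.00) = 29.00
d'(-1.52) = -5.00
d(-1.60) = 7.00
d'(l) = -5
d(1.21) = -7.05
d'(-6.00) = -5.00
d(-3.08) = 14.40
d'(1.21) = -5.00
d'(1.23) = -5.00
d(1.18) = -6.90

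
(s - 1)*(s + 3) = s^2 + 2*s - 3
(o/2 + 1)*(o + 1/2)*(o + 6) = o^3/2 + 17*o^2/4 + 8*o + 3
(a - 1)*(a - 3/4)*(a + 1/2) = a^3 - 5*a^2/4 - a/8 + 3/8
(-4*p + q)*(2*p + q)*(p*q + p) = -8*p^3*q - 8*p^3 - 2*p^2*q^2 - 2*p^2*q + p*q^3 + p*q^2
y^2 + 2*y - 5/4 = (y - 1/2)*(y + 5/2)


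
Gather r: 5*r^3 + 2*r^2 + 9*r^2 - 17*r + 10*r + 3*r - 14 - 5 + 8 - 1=5*r^3 + 11*r^2 - 4*r - 12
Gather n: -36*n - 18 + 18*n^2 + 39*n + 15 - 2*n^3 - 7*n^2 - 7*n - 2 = -2*n^3 + 11*n^2 - 4*n - 5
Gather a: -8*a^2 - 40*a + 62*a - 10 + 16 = -8*a^2 + 22*a + 6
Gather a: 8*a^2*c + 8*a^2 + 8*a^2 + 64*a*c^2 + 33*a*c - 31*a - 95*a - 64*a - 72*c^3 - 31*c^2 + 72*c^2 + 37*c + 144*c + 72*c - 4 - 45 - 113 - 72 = a^2*(8*c + 16) + a*(64*c^2 + 33*c - 190) - 72*c^3 + 41*c^2 + 253*c - 234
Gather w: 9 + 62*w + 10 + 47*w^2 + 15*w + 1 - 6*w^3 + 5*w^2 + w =-6*w^3 + 52*w^2 + 78*w + 20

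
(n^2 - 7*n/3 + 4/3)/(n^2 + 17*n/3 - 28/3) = (n - 1)/(n + 7)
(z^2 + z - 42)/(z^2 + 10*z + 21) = (z - 6)/(z + 3)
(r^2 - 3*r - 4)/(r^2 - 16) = (r + 1)/(r + 4)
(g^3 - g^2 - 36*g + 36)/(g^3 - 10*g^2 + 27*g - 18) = (g + 6)/(g - 3)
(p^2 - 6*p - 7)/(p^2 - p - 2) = (p - 7)/(p - 2)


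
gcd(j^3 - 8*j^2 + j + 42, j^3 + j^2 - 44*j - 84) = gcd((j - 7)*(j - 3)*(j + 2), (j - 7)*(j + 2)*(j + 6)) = j^2 - 5*j - 14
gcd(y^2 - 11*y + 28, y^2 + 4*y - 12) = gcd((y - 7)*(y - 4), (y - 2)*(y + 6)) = 1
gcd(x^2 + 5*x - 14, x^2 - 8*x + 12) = x - 2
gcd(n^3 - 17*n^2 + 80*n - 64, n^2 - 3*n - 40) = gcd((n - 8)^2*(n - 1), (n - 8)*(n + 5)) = n - 8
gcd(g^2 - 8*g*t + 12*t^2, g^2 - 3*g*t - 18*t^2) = -g + 6*t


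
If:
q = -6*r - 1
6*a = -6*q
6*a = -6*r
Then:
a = 1/7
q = -1/7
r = -1/7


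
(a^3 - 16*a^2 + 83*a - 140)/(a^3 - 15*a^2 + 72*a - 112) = (a - 5)/(a - 4)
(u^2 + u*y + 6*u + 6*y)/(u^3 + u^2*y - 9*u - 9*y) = (u + 6)/(u^2 - 9)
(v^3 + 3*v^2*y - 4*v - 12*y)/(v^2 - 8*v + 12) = (v^2 + 3*v*y + 2*v + 6*y)/(v - 6)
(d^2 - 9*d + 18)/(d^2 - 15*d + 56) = (d^2 - 9*d + 18)/(d^2 - 15*d + 56)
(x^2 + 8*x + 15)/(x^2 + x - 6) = (x + 5)/(x - 2)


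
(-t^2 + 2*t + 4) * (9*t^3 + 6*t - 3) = -9*t^5 + 18*t^4 + 30*t^3 + 15*t^2 + 18*t - 12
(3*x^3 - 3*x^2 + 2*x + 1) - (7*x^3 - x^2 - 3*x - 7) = -4*x^3 - 2*x^2 + 5*x + 8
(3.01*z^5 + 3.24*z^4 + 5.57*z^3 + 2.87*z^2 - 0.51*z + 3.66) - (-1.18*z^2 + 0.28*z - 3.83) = 3.01*z^5 + 3.24*z^4 + 5.57*z^3 + 4.05*z^2 - 0.79*z + 7.49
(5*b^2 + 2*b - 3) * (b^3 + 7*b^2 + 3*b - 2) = 5*b^5 + 37*b^4 + 26*b^3 - 25*b^2 - 13*b + 6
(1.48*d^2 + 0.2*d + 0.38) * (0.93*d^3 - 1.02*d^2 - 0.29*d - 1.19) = 1.3764*d^5 - 1.3236*d^4 - 0.2798*d^3 - 2.2068*d^2 - 0.3482*d - 0.4522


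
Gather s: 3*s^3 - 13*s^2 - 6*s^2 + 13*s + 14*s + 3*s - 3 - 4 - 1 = 3*s^3 - 19*s^2 + 30*s - 8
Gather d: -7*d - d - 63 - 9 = -8*d - 72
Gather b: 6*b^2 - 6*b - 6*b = 6*b^2 - 12*b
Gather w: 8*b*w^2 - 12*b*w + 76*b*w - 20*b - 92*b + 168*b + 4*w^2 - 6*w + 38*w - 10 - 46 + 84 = 56*b + w^2*(8*b + 4) + w*(64*b + 32) + 28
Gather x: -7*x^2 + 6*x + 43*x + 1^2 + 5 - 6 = -7*x^2 + 49*x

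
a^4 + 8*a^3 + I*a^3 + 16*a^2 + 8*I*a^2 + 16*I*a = a*(a + 4)^2*(a + I)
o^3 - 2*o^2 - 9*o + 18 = (o - 3)*(o - 2)*(o + 3)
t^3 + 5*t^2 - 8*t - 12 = (t - 2)*(t + 1)*(t + 6)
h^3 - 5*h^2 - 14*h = h*(h - 7)*(h + 2)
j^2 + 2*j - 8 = (j - 2)*(j + 4)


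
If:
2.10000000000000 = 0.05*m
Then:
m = 42.00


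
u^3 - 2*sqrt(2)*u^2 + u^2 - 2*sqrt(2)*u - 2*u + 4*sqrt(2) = (u - 1)*(u + 2)*(u - 2*sqrt(2))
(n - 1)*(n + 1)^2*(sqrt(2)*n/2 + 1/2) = sqrt(2)*n^4/2 + n^3/2 + sqrt(2)*n^3/2 - sqrt(2)*n^2/2 + n^2/2 - sqrt(2)*n/2 - n/2 - 1/2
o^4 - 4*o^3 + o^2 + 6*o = o*(o - 3)*(o - 2)*(o + 1)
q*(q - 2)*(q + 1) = q^3 - q^2 - 2*q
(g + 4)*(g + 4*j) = g^2 + 4*g*j + 4*g + 16*j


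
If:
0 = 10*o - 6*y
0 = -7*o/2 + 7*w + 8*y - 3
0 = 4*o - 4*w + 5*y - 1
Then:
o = 57/377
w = 163/754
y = 95/377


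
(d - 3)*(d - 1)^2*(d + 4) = d^4 - d^3 - 13*d^2 + 25*d - 12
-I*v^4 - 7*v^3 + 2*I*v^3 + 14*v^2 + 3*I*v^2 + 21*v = v*(v - 3)*(v - 7*I)*(-I*v - I)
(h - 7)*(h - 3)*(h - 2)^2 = h^4 - 14*h^3 + 65*h^2 - 124*h + 84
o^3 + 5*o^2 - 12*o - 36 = (o - 3)*(o + 2)*(o + 6)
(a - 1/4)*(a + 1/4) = a^2 - 1/16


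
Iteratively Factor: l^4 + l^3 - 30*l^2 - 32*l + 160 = (l - 5)*(l^3 + 6*l^2 - 32) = (l - 5)*(l + 4)*(l^2 + 2*l - 8) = (l - 5)*(l - 2)*(l + 4)*(l + 4)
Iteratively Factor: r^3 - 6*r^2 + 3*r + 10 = (r - 2)*(r^2 - 4*r - 5) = (r - 2)*(r + 1)*(r - 5)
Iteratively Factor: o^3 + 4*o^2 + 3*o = (o)*(o^2 + 4*o + 3) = o*(o + 3)*(o + 1)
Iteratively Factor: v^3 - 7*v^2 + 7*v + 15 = (v - 3)*(v^2 - 4*v - 5) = (v - 5)*(v - 3)*(v + 1)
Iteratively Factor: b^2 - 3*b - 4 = (b - 4)*(b + 1)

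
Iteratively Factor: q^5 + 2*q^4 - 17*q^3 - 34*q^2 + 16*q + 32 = (q + 4)*(q^4 - 2*q^3 - 9*q^2 + 2*q + 8) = (q - 4)*(q + 4)*(q^3 + 2*q^2 - q - 2) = (q - 4)*(q + 1)*(q + 4)*(q^2 + q - 2) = (q - 4)*(q + 1)*(q + 2)*(q + 4)*(q - 1)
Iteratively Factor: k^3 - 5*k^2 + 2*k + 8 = (k + 1)*(k^2 - 6*k + 8) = (k - 2)*(k + 1)*(k - 4)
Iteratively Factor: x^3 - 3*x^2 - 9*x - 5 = (x + 1)*(x^2 - 4*x - 5) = (x - 5)*(x + 1)*(x + 1)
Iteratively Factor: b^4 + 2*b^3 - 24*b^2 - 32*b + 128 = (b - 2)*(b^3 + 4*b^2 - 16*b - 64) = (b - 2)*(b + 4)*(b^2 - 16) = (b - 4)*(b - 2)*(b + 4)*(b + 4)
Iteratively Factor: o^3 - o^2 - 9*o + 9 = (o + 3)*(o^2 - 4*o + 3) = (o - 3)*(o + 3)*(o - 1)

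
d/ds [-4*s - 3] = -4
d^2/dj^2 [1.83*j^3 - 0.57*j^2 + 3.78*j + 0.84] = 10.98*j - 1.14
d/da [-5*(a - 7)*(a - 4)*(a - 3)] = -15*a^2 + 140*a - 305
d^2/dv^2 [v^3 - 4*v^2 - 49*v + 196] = 6*v - 8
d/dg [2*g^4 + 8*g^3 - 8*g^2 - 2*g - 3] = 8*g^3 + 24*g^2 - 16*g - 2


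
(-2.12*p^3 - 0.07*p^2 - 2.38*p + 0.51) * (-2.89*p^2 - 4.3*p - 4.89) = 6.1268*p^5 + 9.3183*p^4 + 17.546*p^3 + 9.1024*p^2 + 9.4452*p - 2.4939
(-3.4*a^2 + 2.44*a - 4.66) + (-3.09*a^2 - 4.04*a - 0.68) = -6.49*a^2 - 1.6*a - 5.34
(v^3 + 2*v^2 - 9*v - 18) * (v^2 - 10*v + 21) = v^5 - 8*v^4 - 8*v^3 + 114*v^2 - 9*v - 378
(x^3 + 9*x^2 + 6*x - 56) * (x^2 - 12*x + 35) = x^5 - 3*x^4 - 67*x^3 + 187*x^2 + 882*x - 1960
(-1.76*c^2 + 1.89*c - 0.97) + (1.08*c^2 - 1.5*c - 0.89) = -0.68*c^2 + 0.39*c - 1.86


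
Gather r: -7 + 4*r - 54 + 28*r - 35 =32*r - 96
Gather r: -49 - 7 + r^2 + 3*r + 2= r^2 + 3*r - 54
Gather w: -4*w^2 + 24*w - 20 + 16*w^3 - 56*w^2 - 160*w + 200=16*w^3 - 60*w^2 - 136*w + 180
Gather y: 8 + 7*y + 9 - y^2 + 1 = -y^2 + 7*y + 18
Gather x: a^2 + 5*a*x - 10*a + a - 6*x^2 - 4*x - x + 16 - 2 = a^2 - 9*a - 6*x^2 + x*(5*a - 5) + 14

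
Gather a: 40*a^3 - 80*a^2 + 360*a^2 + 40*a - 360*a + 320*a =40*a^3 + 280*a^2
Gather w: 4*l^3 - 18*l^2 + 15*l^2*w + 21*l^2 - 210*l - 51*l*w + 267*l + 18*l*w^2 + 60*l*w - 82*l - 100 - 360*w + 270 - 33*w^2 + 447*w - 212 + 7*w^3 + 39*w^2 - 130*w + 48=4*l^3 + 3*l^2 - 25*l + 7*w^3 + w^2*(18*l + 6) + w*(15*l^2 + 9*l - 43) + 6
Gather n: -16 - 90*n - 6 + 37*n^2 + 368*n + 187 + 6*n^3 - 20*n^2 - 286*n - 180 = 6*n^3 + 17*n^2 - 8*n - 15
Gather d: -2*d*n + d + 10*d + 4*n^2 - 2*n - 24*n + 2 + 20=d*(11 - 2*n) + 4*n^2 - 26*n + 22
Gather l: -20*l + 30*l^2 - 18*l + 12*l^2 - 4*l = 42*l^2 - 42*l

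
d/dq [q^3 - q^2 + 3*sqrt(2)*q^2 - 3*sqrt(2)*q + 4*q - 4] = 3*q^2 - 2*q + 6*sqrt(2)*q - 3*sqrt(2) + 4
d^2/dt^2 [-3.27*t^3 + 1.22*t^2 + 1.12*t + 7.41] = 2.44 - 19.62*t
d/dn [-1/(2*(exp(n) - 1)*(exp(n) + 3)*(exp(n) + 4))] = ((exp(n) - 1)*(exp(n) + 3) + (exp(n) - 1)*(exp(n) + 4) + (exp(n) + 3)*(exp(n) + 4))/(8*(exp(n) + 3)^2*(exp(n) + 4)^2*sinh(n/2)^2)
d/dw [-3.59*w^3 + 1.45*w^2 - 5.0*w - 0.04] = -10.77*w^2 + 2.9*w - 5.0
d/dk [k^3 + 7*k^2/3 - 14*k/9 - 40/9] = 3*k^2 + 14*k/3 - 14/9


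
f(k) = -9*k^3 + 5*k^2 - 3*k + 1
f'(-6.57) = -1234.15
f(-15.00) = 31546.00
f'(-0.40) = -11.32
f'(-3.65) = -399.21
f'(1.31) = -36.23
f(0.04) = 0.89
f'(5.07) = -646.33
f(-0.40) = 3.58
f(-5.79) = 1932.93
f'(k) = -27*k^2 + 10*k - 3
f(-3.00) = 298.00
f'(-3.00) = -276.00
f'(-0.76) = -26.20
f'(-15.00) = -6228.00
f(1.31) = -14.58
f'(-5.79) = -966.05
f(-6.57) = 2788.88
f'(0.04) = -2.64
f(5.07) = -1058.60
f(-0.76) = 10.12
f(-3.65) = 516.21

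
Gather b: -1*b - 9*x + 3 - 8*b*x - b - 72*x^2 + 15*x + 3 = b*(-8*x - 2) - 72*x^2 + 6*x + 6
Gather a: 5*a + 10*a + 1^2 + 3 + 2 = 15*a + 6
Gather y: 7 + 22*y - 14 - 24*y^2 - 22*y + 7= -24*y^2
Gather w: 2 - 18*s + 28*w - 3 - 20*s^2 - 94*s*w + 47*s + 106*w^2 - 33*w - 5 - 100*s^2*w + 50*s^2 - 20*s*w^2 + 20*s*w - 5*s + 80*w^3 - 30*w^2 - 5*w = 30*s^2 + 24*s + 80*w^3 + w^2*(76 - 20*s) + w*(-100*s^2 - 74*s - 10) - 6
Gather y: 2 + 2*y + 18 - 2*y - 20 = 0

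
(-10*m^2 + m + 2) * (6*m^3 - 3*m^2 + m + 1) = -60*m^5 + 36*m^4 - m^3 - 15*m^2 + 3*m + 2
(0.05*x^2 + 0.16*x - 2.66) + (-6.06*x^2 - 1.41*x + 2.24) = -6.01*x^2 - 1.25*x - 0.42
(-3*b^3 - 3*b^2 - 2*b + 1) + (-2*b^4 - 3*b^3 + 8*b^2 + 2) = -2*b^4 - 6*b^3 + 5*b^2 - 2*b + 3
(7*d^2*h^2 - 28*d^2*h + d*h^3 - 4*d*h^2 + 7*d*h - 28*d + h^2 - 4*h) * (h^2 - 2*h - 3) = 7*d^2*h^4 - 42*d^2*h^3 + 35*d^2*h^2 + 84*d^2*h + d*h^5 - 6*d*h^4 + 12*d*h^3 - 30*d*h^2 + 35*d*h + 84*d + h^4 - 6*h^3 + 5*h^2 + 12*h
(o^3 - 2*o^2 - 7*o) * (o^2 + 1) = o^5 - 2*o^4 - 6*o^3 - 2*o^2 - 7*o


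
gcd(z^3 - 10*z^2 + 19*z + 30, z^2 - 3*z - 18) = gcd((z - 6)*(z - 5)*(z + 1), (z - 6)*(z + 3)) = z - 6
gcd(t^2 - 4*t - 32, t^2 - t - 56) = t - 8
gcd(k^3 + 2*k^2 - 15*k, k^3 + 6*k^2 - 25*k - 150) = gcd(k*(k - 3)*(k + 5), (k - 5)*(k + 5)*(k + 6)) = k + 5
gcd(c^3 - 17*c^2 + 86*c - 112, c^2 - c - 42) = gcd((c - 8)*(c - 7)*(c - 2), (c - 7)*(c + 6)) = c - 7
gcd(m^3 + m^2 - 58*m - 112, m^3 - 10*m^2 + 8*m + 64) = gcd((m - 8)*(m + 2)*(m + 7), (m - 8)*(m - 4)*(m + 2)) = m^2 - 6*m - 16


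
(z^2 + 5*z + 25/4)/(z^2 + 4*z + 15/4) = (2*z + 5)/(2*z + 3)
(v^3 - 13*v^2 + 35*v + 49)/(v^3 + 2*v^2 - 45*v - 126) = (v^2 - 6*v - 7)/(v^2 + 9*v + 18)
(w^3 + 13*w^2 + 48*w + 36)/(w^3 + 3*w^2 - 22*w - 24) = (w + 6)/(w - 4)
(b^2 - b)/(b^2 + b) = (b - 1)/(b + 1)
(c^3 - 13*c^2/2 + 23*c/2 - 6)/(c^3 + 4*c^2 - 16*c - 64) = (2*c^2 - 5*c + 3)/(2*(c^2 + 8*c + 16))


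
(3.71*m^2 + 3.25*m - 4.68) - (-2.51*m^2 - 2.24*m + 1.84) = 6.22*m^2 + 5.49*m - 6.52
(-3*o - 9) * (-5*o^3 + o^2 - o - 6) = 15*o^4 + 42*o^3 - 6*o^2 + 27*o + 54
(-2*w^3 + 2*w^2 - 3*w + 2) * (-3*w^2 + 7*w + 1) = 6*w^5 - 20*w^4 + 21*w^3 - 25*w^2 + 11*w + 2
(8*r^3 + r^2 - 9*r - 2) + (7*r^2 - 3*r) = 8*r^3 + 8*r^2 - 12*r - 2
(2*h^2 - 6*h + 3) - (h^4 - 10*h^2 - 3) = -h^4 + 12*h^2 - 6*h + 6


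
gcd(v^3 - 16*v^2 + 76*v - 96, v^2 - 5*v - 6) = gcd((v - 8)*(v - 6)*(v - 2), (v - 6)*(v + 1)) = v - 6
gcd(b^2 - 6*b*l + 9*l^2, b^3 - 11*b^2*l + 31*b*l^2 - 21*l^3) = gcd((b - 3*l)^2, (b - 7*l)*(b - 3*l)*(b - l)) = b - 3*l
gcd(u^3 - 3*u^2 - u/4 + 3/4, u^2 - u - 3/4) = u + 1/2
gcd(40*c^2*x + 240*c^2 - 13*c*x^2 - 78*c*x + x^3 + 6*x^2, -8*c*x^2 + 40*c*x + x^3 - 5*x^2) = -8*c + x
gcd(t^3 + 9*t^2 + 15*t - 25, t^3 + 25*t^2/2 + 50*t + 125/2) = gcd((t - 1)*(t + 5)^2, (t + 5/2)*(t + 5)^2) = t^2 + 10*t + 25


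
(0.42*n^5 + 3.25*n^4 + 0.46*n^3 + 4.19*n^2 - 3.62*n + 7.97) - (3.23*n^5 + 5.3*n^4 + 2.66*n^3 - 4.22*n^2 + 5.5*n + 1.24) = -2.81*n^5 - 2.05*n^4 - 2.2*n^3 + 8.41*n^2 - 9.12*n + 6.73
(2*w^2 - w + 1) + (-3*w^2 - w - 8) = -w^2 - 2*w - 7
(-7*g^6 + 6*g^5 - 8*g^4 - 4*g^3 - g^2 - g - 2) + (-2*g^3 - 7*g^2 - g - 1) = -7*g^6 + 6*g^5 - 8*g^4 - 6*g^3 - 8*g^2 - 2*g - 3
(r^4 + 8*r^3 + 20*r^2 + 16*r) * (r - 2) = r^5 + 6*r^4 + 4*r^3 - 24*r^2 - 32*r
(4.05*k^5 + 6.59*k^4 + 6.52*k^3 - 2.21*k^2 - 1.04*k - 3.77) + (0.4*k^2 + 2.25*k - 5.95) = 4.05*k^5 + 6.59*k^4 + 6.52*k^3 - 1.81*k^2 + 1.21*k - 9.72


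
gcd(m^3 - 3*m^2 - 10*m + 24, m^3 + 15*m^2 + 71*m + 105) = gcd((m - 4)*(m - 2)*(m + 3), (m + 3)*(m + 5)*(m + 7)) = m + 3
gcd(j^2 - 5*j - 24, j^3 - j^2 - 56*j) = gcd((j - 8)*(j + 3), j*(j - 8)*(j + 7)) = j - 8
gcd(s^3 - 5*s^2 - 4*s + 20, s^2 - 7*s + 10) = s^2 - 7*s + 10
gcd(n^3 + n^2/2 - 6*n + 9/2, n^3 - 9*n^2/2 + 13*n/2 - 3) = n^2 - 5*n/2 + 3/2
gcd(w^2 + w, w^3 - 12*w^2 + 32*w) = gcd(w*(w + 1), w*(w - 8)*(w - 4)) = w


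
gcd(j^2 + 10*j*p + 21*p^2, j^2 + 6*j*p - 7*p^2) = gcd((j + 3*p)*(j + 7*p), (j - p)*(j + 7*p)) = j + 7*p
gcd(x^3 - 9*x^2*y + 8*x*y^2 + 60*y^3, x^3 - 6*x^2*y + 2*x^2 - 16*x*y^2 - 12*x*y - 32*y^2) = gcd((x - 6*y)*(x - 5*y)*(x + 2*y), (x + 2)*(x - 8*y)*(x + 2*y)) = x + 2*y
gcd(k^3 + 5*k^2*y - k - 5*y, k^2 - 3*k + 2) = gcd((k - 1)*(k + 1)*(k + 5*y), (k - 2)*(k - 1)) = k - 1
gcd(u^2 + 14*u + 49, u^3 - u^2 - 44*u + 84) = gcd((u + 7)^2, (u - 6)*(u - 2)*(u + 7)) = u + 7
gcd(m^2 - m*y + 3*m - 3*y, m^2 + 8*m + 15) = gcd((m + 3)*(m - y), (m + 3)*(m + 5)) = m + 3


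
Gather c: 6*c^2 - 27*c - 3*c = 6*c^2 - 30*c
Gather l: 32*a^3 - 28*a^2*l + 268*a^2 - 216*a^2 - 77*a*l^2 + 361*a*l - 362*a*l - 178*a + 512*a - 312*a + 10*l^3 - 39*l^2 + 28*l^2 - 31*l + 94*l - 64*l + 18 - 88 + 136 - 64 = 32*a^3 + 52*a^2 + 22*a + 10*l^3 + l^2*(-77*a - 11) + l*(-28*a^2 - a - 1) + 2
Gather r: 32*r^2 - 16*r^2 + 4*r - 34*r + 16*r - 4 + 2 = 16*r^2 - 14*r - 2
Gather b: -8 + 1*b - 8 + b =2*b - 16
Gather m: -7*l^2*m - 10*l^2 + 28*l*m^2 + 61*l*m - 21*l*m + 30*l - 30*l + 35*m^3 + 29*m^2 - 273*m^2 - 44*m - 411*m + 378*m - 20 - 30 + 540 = -10*l^2 + 35*m^3 + m^2*(28*l - 244) + m*(-7*l^2 + 40*l - 77) + 490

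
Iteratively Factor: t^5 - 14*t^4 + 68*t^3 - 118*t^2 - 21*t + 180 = (t - 5)*(t^4 - 9*t^3 + 23*t^2 - 3*t - 36) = (t - 5)*(t - 3)*(t^3 - 6*t^2 + 5*t + 12) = (t - 5)*(t - 3)*(t + 1)*(t^2 - 7*t + 12) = (t - 5)*(t - 3)^2*(t + 1)*(t - 4)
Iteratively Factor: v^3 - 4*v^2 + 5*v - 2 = (v - 2)*(v^2 - 2*v + 1) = (v - 2)*(v - 1)*(v - 1)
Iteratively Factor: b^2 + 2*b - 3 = (b - 1)*(b + 3)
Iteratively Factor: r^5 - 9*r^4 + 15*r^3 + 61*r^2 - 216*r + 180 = (r - 5)*(r^4 - 4*r^3 - 5*r^2 + 36*r - 36) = (r - 5)*(r - 2)*(r^3 - 2*r^2 - 9*r + 18) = (r - 5)*(r - 2)^2*(r^2 - 9) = (r - 5)*(r - 3)*(r - 2)^2*(r + 3)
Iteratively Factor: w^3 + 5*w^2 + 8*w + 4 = (w + 1)*(w^2 + 4*w + 4) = (w + 1)*(w + 2)*(w + 2)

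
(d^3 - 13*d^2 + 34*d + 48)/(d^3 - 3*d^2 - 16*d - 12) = (d - 8)/(d + 2)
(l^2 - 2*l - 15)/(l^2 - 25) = (l + 3)/(l + 5)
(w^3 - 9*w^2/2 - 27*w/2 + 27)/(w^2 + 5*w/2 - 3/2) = (2*w^2 - 15*w + 18)/(2*w - 1)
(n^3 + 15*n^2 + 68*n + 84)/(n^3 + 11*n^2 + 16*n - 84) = (n + 2)/(n - 2)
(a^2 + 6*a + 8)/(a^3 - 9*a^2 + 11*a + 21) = (a^2 + 6*a + 8)/(a^3 - 9*a^2 + 11*a + 21)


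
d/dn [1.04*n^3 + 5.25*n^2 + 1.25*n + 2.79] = 3.12*n^2 + 10.5*n + 1.25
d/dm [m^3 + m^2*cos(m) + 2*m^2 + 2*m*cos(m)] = -m^2*sin(m) + 3*m^2 + 2*sqrt(2)*m*cos(m + pi/4) + 4*m + 2*cos(m)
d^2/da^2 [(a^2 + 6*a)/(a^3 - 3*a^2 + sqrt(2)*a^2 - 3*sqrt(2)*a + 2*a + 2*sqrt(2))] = 2*(a*(a + 6)*(3*a^2 - 6*a + 2*sqrt(2)*a - 3*sqrt(2) + 2)^2 - (a*(a + 6)*(3*a - 3 + sqrt(2)) + 2*(a + 3)*(3*a^2 - 6*a + 2*sqrt(2)*a - 3*sqrt(2) + 2))*(a^3 - 3*a^2 + sqrt(2)*a^2 - 3*sqrt(2)*a + 2*a + 2*sqrt(2)) + (a^3 - 3*a^2 + sqrt(2)*a^2 - 3*sqrt(2)*a + 2*a + 2*sqrt(2))^2)/(a^3 - 3*a^2 + sqrt(2)*a^2 - 3*sqrt(2)*a + 2*a + 2*sqrt(2))^3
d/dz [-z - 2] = -1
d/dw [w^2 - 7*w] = 2*w - 7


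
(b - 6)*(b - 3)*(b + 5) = b^3 - 4*b^2 - 27*b + 90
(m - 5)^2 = m^2 - 10*m + 25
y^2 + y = y*(y + 1)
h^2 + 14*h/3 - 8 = (h - 4/3)*(h + 6)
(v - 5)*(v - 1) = v^2 - 6*v + 5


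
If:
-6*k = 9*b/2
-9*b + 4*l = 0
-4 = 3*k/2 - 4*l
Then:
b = 32/81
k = -8/27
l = 8/9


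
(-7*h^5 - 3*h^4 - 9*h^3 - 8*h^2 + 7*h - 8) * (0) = 0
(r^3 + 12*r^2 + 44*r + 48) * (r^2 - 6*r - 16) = r^5 + 6*r^4 - 44*r^3 - 408*r^2 - 992*r - 768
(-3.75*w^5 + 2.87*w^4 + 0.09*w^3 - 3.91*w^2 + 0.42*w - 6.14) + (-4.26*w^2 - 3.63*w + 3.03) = -3.75*w^5 + 2.87*w^4 + 0.09*w^3 - 8.17*w^2 - 3.21*w - 3.11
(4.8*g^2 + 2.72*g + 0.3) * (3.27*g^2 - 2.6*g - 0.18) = 15.696*g^4 - 3.5856*g^3 - 6.955*g^2 - 1.2696*g - 0.054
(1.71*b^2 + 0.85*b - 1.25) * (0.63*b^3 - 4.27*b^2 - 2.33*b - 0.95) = 1.0773*b^5 - 6.7662*b^4 - 8.4013*b^3 + 1.7325*b^2 + 2.105*b + 1.1875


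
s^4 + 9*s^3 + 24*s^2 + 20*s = s*(s + 2)^2*(s + 5)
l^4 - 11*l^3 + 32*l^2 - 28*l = l*(l - 7)*(l - 2)^2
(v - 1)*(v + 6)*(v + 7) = v^3 + 12*v^2 + 29*v - 42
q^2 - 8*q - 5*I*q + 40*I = (q - 8)*(q - 5*I)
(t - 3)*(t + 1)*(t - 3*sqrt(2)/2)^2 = t^4 - 3*sqrt(2)*t^3 - 2*t^3 + 3*t^2/2 + 6*sqrt(2)*t^2 - 9*t + 9*sqrt(2)*t - 27/2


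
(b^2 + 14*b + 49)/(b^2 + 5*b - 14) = (b + 7)/(b - 2)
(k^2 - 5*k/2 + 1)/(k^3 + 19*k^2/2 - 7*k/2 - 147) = (2*k^2 - 5*k + 2)/(2*k^3 + 19*k^2 - 7*k - 294)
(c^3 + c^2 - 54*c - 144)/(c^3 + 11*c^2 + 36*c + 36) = (c - 8)/(c + 2)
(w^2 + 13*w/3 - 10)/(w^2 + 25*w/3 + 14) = (3*w - 5)/(3*w + 7)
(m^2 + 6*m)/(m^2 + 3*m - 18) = m/(m - 3)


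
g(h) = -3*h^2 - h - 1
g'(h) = -6*h - 1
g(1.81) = -12.64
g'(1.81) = -11.86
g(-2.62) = -18.97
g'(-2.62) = 14.72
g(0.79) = -3.66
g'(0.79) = -5.74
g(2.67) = -25.06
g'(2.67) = -17.02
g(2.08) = -16.06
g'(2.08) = -13.48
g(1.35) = -7.82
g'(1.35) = -9.10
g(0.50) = -2.25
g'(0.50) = -4.00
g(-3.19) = -28.34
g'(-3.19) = 18.14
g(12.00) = -445.00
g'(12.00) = -73.00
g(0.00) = -1.00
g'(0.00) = -1.00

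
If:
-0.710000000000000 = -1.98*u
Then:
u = 0.36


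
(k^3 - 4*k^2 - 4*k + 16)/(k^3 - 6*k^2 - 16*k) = (k^2 - 6*k + 8)/(k*(k - 8))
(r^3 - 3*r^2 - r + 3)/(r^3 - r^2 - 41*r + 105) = (r^2 - 1)/(r^2 + 2*r - 35)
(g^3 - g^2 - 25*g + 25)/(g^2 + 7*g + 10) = (g^2 - 6*g + 5)/(g + 2)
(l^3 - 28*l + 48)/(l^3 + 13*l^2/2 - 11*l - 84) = 2*(l^2 - 6*l + 8)/(2*l^2 + l - 28)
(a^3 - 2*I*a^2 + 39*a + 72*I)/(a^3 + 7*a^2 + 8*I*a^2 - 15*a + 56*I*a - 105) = (a^2 - 5*I*a + 24)/(a^2 + a*(7 + 5*I) + 35*I)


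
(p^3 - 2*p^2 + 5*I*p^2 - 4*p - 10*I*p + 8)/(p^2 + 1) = (p^2 + p*(-2 + 4*I) - 8*I)/(p - I)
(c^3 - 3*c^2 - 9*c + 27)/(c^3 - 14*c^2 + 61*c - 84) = (c^2 - 9)/(c^2 - 11*c + 28)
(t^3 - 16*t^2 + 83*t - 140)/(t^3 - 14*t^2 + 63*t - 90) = (t^2 - 11*t + 28)/(t^2 - 9*t + 18)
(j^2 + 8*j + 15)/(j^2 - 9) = (j + 5)/(j - 3)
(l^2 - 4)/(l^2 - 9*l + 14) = (l + 2)/(l - 7)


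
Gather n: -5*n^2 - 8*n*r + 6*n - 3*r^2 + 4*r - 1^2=-5*n^2 + n*(6 - 8*r) - 3*r^2 + 4*r - 1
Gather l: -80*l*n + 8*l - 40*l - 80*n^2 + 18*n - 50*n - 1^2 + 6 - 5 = l*(-80*n - 32) - 80*n^2 - 32*n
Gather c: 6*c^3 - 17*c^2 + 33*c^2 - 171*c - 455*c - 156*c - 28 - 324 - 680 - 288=6*c^3 + 16*c^2 - 782*c - 1320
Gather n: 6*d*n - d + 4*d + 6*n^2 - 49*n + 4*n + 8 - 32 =3*d + 6*n^2 + n*(6*d - 45) - 24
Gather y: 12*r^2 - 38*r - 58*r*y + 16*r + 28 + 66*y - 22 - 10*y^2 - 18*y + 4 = 12*r^2 - 22*r - 10*y^2 + y*(48 - 58*r) + 10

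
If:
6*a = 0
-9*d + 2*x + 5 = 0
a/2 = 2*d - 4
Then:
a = 0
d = 2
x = 13/2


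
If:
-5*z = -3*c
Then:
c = 5*z/3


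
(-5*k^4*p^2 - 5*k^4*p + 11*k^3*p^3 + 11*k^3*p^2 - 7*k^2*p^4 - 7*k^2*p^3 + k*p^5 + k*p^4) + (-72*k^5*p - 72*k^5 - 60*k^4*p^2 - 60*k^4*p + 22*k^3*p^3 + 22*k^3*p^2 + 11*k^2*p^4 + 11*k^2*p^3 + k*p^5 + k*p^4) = -72*k^5*p - 72*k^5 - 65*k^4*p^2 - 65*k^4*p + 33*k^3*p^3 + 33*k^3*p^2 + 4*k^2*p^4 + 4*k^2*p^3 + 2*k*p^5 + 2*k*p^4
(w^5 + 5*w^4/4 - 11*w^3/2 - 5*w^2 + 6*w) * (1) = w^5 + 5*w^4/4 - 11*w^3/2 - 5*w^2 + 6*w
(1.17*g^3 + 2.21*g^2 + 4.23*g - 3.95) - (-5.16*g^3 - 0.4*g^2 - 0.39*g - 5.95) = 6.33*g^3 + 2.61*g^2 + 4.62*g + 2.0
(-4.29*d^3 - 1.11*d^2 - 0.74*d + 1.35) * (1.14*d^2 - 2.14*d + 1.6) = -4.8906*d^5 + 7.9152*d^4 - 5.3322*d^3 + 1.3466*d^2 - 4.073*d + 2.16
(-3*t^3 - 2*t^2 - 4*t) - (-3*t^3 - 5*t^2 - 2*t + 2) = 3*t^2 - 2*t - 2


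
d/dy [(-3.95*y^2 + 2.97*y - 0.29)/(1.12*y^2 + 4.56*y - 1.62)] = (-21.3384*y^2 + 13.4476*y - 3.489)/(1.2544*y^4 + 10.2144*y^3 + 17.1648*y^2 - 14.7744*y + 2.6244)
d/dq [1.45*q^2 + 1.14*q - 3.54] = 2.9*q + 1.14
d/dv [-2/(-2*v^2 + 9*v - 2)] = 2*(9 - 4*v)/(2*v^2 - 9*v + 2)^2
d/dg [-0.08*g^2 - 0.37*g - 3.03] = -0.16*g - 0.37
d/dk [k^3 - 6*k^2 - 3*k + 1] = 3*k^2 - 12*k - 3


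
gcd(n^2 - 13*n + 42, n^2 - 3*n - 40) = 1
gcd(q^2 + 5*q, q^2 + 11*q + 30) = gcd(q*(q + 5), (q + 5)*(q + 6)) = q + 5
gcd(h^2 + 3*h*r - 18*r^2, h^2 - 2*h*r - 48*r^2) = h + 6*r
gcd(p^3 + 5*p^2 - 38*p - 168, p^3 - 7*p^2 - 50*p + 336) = p^2 + p - 42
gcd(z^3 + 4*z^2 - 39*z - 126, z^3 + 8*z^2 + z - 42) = z^2 + 10*z + 21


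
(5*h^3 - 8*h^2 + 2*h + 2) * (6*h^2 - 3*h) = 30*h^5 - 63*h^4 + 36*h^3 + 6*h^2 - 6*h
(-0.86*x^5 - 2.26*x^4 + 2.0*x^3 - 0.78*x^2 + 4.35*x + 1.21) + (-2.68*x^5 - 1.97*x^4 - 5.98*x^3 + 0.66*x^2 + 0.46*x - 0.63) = -3.54*x^5 - 4.23*x^4 - 3.98*x^3 - 0.12*x^2 + 4.81*x + 0.58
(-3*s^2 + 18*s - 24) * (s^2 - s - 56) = -3*s^4 + 21*s^3 + 126*s^2 - 984*s + 1344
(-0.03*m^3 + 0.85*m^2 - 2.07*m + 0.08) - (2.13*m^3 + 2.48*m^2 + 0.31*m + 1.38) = -2.16*m^3 - 1.63*m^2 - 2.38*m - 1.3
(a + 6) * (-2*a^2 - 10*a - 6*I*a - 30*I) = -2*a^3 - 22*a^2 - 6*I*a^2 - 60*a - 66*I*a - 180*I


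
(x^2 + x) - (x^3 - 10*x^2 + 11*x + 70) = -x^3 + 11*x^2 - 10*x - 70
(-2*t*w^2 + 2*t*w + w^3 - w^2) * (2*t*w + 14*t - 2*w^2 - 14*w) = -4*t^2*w^3 - 24*t^2*w^2 + 28*t^2*w + 6*t*w^4 + 36*t*w^3 - 42*t*w^2 - 2*w^5 - 12*w^4 + 14*w^3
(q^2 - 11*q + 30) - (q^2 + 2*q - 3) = 33 - 13*q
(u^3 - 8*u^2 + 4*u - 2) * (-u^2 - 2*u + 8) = -u^5 + 6*u^4 + 20*u^3 - 70*u^2 + 36*u - 16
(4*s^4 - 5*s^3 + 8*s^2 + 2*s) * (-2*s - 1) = -8*s^5 + 6*s^4 - 11*s^3 - 12*s^2 - 2*s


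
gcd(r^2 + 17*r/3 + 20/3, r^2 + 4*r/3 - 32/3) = r + 4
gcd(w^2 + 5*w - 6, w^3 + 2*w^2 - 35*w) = 1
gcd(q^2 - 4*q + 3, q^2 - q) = q - 1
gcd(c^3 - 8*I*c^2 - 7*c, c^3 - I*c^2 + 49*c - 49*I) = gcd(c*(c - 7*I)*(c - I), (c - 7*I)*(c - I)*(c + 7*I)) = c^2 - 8*I*c - 7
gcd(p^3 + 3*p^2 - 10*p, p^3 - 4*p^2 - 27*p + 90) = p + 5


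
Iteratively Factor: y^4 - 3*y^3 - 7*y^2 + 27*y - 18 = (y + 3)*(y^3 - 6*y^2 + 11*y - 6) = (y - 2)*(y + 3)*(y^2 - 4*y + 3) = (y - 3)*(y - 2)*(y + 3)*(y - 1)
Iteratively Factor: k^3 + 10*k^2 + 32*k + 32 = (k + 4)*(k^2 + 6*k + 8) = (k + 4)^2*(k + 2)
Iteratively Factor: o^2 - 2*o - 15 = (o + 3)*(o - 5)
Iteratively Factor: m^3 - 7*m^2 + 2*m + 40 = (m - 4)*(m^2 - 3*m - 10) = (m - 4)*(m + 2)*(m - 5)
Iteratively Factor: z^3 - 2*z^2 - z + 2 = (z - 1)*(z^2 - z - 2) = (z - 1)*(z + 1)*(z - 2)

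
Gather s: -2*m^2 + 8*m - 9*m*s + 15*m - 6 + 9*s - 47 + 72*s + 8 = -2*m^2 + 23*m + s*(81 - 9*m) - 45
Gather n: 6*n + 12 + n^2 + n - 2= n^2 + 7*n + 10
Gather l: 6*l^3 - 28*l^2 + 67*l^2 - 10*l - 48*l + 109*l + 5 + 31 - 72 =6*l^3 + 39*l^2 + 51*l - 36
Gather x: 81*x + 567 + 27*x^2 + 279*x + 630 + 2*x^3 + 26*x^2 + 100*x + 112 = 2*x^3 + 53*x^2 + 460*x + 1309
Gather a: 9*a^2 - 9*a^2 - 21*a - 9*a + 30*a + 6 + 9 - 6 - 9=0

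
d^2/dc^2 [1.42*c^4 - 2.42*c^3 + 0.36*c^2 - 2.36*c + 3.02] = 17.04*c^2 - 14.52*c + 0.72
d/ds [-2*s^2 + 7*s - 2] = 7 - 4*s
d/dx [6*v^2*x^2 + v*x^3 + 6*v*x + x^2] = 12*v^2*x + 3*v*x^2 + 6*v + 2*x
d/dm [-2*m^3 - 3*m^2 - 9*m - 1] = -6*m^2 - 6*m - 9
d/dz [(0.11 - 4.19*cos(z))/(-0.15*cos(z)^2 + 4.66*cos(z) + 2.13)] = (0.6285*cos(z)^2 - 0.0330000000000013*cos(z) + 9.4373)*sin(z)/(0.0225*cos(z)^4 - 1.398*cos(z)^3 + 21.0766*cos(z)^2 + 19.8516*cos(z) + 4.5369)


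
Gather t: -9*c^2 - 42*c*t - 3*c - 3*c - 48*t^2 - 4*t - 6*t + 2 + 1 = -9*c^2 - 6*c - 48*t^2 + t*(-42*c - 10) + 3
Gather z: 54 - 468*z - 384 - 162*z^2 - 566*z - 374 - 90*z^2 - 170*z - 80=-252*z^2 - 1204*z - 784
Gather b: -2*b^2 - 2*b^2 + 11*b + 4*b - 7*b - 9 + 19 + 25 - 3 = -4*b^2 + 8*b + 32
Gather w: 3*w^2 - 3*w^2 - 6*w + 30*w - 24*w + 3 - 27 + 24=0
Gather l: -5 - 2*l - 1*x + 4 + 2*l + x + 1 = 0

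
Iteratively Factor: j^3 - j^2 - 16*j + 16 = (j + 4)*(j^2 - 5*j + 4) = (j - 1)*(j + 4)*(j - 4)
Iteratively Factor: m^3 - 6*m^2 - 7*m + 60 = (m + 3)*(m^2 - 9*m + 20) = (m - 4)*(m + 3)*(m - 5)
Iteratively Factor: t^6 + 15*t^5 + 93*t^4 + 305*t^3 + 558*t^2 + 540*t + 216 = (t + 3)*(t^5 + 12*t^4 + 57*t^3 + 134*t^2 + 156*t + 72) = (t + 2)*(t + 3)*(t^4 + 10*t^3 + 37*t^2 + 60*t + 36) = (t + 2)*(t + 3)^2*(t^3 + 7*t^2 + 16*t + 12) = (t + 2)*(t + 3)^3*(t^2 + 4*t + 4) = (t + 2)^2*(t + 3)^3*(t + 2)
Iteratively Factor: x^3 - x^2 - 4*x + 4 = (x - 2)*(x^2 + x - 2) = (x - 2)*(x + 2)*(x - 1)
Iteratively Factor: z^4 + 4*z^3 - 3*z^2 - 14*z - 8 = (z + 1)*(z^3 + 3*z^2 - 6*z - 8) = (z + 1)^2*(z^2 + 2*z - 8) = (z - 2)*(z + 1)^2*(z + 4)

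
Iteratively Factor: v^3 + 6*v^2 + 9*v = (v)*(v^2 + 6*v + 9) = v*(v + 3)*(v + 3)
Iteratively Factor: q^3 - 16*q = (q + 4)*(q^2 - 4*q) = q*(q + 4)*(q - 4)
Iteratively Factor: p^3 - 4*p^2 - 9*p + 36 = (p - 4)*(p^2 - 9) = (p - 4)*(p + 3)*(p - 3)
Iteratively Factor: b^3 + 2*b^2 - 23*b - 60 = (b - 5)*(b^2 + 7*b + 12) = (b - 5)*(b + 3)*(b + 4)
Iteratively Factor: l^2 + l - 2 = (l - 1)*(l + 2)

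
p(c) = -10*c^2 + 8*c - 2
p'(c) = 8 - 20*c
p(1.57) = -14.09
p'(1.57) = -23.40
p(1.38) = -10.00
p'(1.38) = -19.60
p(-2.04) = -59.94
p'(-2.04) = 48.80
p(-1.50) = -36.50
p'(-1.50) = 38.00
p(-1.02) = -20.56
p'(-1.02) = 28.40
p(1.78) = -19.44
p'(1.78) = -27.60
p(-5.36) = -332.18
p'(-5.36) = 115.20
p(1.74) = -18.36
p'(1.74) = -26.80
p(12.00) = -1346.00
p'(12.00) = -232.00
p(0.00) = -2.00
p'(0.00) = 8.00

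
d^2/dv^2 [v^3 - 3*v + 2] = 6*v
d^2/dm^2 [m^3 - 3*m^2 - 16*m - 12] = 6*m - 6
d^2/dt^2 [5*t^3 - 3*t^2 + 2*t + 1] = 30*t - 6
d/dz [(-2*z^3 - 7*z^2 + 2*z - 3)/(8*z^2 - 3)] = 2*(-8*z^4 + z^2 + 45*z - 3)/(64*z^4 - 48*z^2 + 9)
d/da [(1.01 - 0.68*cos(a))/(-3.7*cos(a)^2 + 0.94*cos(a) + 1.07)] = (2.516*cos(a)^2 - 7.474*cos(a) + 1.677)*sin(a)/(13.69*cos(a)^4 - 6.956*cos(a)^3 - 7.0344*cos(a)^2 + 2.0116*cos(a) + 1.1449)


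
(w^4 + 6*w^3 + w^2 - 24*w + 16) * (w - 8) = w^5 - 2*w^4 - 47*w^3 - 32*w^2 + 208*w - 128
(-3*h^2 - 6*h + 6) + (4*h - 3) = -3*h^2 - 2*h + 3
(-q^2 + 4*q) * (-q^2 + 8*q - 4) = q^4 - 12*q^3 + 36*q^2 - 16*q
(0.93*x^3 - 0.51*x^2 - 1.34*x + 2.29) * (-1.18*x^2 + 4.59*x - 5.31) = -1.0974*x^5 + 4.8705*x^4 - 5.698*x^3 - 6.1447*x^2 + 17.6265*x - 12.1599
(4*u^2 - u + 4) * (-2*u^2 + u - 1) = -8*u^4 + 6*u^3 - 13*u^2 + 5*u - 4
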